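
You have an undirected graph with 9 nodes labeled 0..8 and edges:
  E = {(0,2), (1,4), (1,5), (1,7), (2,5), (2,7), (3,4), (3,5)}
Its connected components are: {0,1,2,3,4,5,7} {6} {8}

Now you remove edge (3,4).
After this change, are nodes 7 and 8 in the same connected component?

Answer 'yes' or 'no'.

Answer: no

Derivation:
Initial components: {0,1,2,3,4,5,7} {6} {8}
Removing edge (3,4): not a bridge — component count unchanged at 3.
New components: {0,1,2,3,4,5,7} {6} {8}
Are 7 and 8 in the same component? no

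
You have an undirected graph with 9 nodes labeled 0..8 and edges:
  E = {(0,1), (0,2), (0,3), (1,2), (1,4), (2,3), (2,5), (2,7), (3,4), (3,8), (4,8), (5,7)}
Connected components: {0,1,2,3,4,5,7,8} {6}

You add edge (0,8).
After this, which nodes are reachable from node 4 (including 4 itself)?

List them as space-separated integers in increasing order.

Before: nodes reachable from 4: {0,1,2,3,4,5,7,8}
Adding (0,8): both endpoints already in same component. Reachability from 4 unchanged.
After: nodes reachable from 4: {0,1,2,3,4,5,7,8}

Answer: 0 1 2 3 4 5 7 8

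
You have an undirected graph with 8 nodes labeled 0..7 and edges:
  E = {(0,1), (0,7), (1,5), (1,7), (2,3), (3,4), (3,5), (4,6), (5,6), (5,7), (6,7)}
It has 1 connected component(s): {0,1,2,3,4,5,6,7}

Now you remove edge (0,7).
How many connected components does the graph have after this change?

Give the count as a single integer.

Initial component count: 1
Remove (0,7): not a bridge. Count unchanged: 1.
  After removal, components: {0,1,2,3,4,5,6,7}
New component count: 1

Answer: 1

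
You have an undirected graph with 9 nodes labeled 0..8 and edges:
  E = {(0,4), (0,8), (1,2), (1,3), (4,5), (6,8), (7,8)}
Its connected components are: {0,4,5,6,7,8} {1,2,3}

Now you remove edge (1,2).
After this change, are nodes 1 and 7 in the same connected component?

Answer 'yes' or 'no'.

Initial components: {0,4,5,6,7,8} {1,2,3}
Removing edge (1,2): it was a bridge — component count 2 -> 3.
New components: {0,4,5,6,7,8} {1,3} {2}
Are 1 and 7 in the same component? no

Answer: no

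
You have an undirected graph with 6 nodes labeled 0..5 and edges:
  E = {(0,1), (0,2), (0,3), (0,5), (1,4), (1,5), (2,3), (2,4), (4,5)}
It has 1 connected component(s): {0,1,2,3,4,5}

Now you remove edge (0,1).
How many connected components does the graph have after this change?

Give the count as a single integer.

Initial component count: 1
Remove (0,1): not a bridge. Count unchanged: 1.
  After removal, components: {0,1,2,3,4,5}
New component count: 1

Answer: 1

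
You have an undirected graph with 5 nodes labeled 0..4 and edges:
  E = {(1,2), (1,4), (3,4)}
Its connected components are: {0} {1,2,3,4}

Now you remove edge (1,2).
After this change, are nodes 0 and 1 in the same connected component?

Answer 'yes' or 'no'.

Answer: no

Derivation:
Initial components: {0} {1,2,3,4}
Removing edge (1,2): it was a bridge — component count 2 -> 3.
New components: {0} {1,3,4} {2}
Are 0 and 1 in the same component? no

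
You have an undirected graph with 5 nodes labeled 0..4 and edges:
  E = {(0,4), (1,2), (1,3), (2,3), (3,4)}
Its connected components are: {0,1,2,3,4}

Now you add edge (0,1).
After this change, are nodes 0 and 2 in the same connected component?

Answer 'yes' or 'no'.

Initial components: {0,1,2,3,4}
Adding edge (0,1): both already in same component {0,1,2,3,4}. No change.
New components: {0,1,2,3,4}
Are 0 and 2 in the same component? yes

Answer: yes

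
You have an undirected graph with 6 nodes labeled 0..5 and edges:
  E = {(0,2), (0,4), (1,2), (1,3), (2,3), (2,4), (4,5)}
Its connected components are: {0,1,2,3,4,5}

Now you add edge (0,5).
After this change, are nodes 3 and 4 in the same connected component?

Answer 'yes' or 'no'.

Answer: yes

Derivation:
Initial components: {0,1,2,3,4,5}
Adding edge (0,5): both already in same component {0,1,2,3,4,5}. No change.
New components: {0,1,2,3,4,5}
Are 3 and 4 in the same component? yes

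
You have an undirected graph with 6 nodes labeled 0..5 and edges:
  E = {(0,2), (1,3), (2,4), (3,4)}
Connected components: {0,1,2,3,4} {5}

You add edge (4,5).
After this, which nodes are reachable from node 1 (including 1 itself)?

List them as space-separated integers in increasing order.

Answer: 0 1 2 3 4 5

Derivation:
Before: nodes reachable from 1: {0,1,2,3,4}
Adding (4,5): merges 1's component with another. Reachability grows.
After: nodes reachable from 1: {0,1,2,3,4,5}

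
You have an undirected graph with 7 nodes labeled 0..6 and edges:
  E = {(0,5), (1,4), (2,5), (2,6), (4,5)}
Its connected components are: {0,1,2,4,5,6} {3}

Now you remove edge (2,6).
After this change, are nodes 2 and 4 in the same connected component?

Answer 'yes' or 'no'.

Answer: yes

Derivation:
Initial components: {0,1,2,4,5,6} {3}
Removing edge (2,6): it was a bridge — component count 2 -> 3.
New components: {0,1,2,4,5} {3} {6}
Are 2 and 4 in the same component? yes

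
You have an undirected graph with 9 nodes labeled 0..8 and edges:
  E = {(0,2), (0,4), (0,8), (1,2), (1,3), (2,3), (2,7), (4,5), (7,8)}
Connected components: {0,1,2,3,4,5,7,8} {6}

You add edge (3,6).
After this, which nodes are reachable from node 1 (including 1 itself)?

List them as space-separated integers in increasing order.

Answer: 0 1 2 3 4 5 6 7 8

Derivation:
Before: nodes reachable from 1: {0,1,2,3,4,5,7,8}
Adding (3,6): merges 1's component with another. Reachability grows.
After: nodes reachable from 1: {0,1,2,3,4,5,6,7,8}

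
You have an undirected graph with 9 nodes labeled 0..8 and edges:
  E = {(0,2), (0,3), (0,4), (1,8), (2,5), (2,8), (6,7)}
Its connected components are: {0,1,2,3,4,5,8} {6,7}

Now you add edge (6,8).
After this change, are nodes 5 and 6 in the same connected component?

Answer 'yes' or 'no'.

Answer: yes

Derivation:
Initial components: {0,1,2,3,4,5,8} {6,7}
Adding edge (6,8): merges {6,7} and {0,1,2,3,4,5,8}.
New components: {0,1,2,3,4,5,6,7,8}
Are 5 and 6 in the same component? yes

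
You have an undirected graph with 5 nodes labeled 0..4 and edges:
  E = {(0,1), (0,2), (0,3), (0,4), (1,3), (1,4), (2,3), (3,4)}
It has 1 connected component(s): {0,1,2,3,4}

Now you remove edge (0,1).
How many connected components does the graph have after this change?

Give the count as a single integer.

Initial component count: 1
Remove (0,1): not a bridge. Count unchanged: 1.
  After removal, components: {0,1,2,3,4}
New component count: 1

Answer: 1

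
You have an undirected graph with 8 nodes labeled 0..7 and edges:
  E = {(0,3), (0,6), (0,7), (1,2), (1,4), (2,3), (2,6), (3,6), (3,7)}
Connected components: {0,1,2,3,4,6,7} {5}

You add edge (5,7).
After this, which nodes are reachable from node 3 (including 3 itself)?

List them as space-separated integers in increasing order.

Before: nodes reachable from 3: {0,1,2,3,4,6,7}
Adding (5,7): merges 3's component with another. Reachability grows.
After: nodes reachable from 3: {0,1,2,3,4,5,6,7}

Answer: 0 1 2 3 4 5 6 7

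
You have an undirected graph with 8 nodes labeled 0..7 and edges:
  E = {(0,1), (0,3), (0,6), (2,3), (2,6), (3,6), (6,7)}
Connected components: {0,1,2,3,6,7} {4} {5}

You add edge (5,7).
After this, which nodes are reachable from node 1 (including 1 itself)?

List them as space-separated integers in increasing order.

Answer: 0 1 2 3 5 6 7

Derivation:
Before: nodes reachable from 1: {0,1,2,3,6,7}
Adding (5,7): merges 1's component with another. Reachability grows.
After: nodes reachable from 1: {0,1,2,3,5,6,7}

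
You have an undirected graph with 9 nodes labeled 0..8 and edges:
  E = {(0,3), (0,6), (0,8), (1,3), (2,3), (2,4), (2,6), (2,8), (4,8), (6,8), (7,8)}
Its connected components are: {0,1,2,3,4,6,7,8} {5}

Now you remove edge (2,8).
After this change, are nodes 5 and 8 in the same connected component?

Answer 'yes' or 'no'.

Initial components: {0,1,2,3,4,6,7,8} {5}
Removing edge (2,8): not a bridge — component count unchanged at 2.
New components: {0,1,2,3,4,6,7,8} {5}
Are 5 and 8 in the same component? no

Answer: no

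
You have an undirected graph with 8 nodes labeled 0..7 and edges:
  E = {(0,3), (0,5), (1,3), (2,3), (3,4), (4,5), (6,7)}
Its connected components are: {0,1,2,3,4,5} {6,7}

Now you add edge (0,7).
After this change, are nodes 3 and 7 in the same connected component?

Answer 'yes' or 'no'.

Initial components: {0,1,2,3,4,5} {6,7}
Adding edge (0,7): merges {0,1,2,3,4,5} and {6,7}.
New components: {0,1,2,3,4,5,6,7}
Are 3 and 7 in the same component? yes

Answer: yes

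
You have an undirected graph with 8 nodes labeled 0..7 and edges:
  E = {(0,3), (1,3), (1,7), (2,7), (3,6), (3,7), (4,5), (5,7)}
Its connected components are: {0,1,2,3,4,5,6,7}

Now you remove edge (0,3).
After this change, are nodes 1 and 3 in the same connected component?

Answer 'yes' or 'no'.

Answer: yes

Derivation:
Initial components: {0,1,2,3,4,5,6,7}
Removing edge (0,3): it was a bridge — component count 1 -> 2.
New components: {0} {1,2,3,4,5,6,7}
Are 1 and 3 in the same component? yes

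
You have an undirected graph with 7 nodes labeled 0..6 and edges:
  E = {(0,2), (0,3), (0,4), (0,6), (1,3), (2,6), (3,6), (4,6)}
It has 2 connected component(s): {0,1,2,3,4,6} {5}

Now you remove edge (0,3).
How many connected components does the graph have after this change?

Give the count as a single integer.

Answer: 2

Derivation:
Initial component count: 2
Remove (0,3): not a bridge. Count unchanged: 2.
  After removal, components: {0,1,2,3,4,6} {5}
New component count: 2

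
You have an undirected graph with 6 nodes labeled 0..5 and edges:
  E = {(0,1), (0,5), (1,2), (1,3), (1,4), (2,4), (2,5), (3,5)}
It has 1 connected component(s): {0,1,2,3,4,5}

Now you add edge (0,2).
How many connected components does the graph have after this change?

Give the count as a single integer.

Initial component count: 1
Add (0,2): endpoints already in same component. Count unchanged: 1.
New component count: 1

Answer: 1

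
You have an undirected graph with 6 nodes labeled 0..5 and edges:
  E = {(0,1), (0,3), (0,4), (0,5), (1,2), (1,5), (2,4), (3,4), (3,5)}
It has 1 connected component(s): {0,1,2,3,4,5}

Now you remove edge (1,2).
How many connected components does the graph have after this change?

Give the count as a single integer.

Answer: 1

Derivation:
Initial component count: 1
Remove (1,2): not a bridge. Count unchanged: 1.
  After removal, components: {0,1,2,3,4,5}
New component count: 1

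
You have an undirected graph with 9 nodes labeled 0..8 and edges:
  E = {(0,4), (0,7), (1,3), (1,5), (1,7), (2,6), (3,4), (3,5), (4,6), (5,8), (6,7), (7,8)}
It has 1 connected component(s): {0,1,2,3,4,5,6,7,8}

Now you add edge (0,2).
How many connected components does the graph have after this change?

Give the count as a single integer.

Initial component count: 1
Add (0,2): endpoints already in same component. Count unchanged: 1.
New component count: 1

Answer: 1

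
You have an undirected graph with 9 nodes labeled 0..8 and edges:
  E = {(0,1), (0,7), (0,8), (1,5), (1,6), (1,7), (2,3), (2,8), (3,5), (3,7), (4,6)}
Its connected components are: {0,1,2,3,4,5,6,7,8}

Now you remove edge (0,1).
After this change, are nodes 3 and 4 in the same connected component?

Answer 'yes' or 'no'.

Initial components: {0,1,2,3,4,5,6,7,8}
Removing edge (0,1): not a bridge — component count unchanged at 1.
New components: {0,1,2,3,4,5,6,7,8}
Are 3 and 4 in the same component? yes

Answer: yes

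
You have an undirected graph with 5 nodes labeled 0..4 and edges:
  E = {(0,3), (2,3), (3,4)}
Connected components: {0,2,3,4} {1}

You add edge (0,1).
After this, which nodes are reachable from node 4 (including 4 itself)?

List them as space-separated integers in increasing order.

Before: nodes reachable from 4: {0,2,3,4}
Adding (0,1): merges 4's component with another. Reachability grows.
After: nodes reachable from 4: {0,1,2,3,4}

Answer: 0 1 2 3 4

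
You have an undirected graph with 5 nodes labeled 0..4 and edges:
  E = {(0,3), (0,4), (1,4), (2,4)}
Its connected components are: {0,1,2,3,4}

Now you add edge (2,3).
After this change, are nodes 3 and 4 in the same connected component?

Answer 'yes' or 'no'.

Answer: yes

Derivation:
Initial components: {0,1,2,3,4}
Adding edge (2,3): both already in same component {0,1,2,3,4}. No change.
New components: {0,1,2,3,4}
Are 3 and 4 in the same component? yes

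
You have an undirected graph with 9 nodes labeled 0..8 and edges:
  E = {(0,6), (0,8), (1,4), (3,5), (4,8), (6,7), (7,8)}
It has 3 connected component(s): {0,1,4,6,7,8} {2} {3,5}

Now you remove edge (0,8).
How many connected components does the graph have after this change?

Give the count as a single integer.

Answer: 3

Derivation:
Initial component count: 3
Remove (0,8): not a bridge. Count unchanged: 3.
  After removal, components: {0,1,4,6,7,8} {2} {3,5}
New component count: 3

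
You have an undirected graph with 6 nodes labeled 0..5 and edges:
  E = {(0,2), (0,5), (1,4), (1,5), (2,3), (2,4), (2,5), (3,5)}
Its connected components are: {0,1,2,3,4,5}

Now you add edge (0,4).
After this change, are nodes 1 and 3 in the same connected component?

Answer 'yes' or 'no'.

Answer: yes

Derivation:
Initial components: {0,1,2,3,4,5}
Adding edge (0,4): both already in same component {0,1,2,3,4,5}. No change.
New components: {0,1,2,3,4,5}
Are 1 and 3 in the same component? yes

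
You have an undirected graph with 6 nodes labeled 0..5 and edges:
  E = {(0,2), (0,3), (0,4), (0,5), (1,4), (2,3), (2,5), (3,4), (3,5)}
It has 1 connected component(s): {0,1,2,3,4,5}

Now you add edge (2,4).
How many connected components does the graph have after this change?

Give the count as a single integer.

Answer: 1

Derivation:
Initial component count: 1
Add (2,4): endpoints already in same component. Count unchanged: 1.
New component count: 1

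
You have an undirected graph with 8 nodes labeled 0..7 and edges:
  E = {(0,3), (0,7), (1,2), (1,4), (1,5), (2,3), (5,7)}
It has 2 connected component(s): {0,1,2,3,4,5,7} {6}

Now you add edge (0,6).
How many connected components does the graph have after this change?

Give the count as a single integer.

Initial component count: 2
Add (0,6): merges two components. Count decreases: 2 -> 1.
New component count: 1

Answer: 1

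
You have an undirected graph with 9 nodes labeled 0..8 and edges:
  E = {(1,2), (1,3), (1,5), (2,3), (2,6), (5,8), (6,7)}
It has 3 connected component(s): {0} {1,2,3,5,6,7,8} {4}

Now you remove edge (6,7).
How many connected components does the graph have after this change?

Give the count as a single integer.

Answer: 4

Derivation:
Initial component count: 3
Remove (6,7): it was a bridge. Count increases: 3 -> 4.
  After removal, components: {0} {1,2,3,5,6,8} {4} {7}
New component count: 4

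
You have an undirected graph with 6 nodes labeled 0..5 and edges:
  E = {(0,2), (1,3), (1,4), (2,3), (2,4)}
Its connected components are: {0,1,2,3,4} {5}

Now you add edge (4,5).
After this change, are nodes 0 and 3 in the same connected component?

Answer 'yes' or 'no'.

Initial components: {0,1,2,3,4} {5}
Adding edge (4,5): merges {0,1,2,3,4} and {5}.
New components: {0,1,2,3,4,5}
Are 0 and 3 in the same component? yes

Answer: yes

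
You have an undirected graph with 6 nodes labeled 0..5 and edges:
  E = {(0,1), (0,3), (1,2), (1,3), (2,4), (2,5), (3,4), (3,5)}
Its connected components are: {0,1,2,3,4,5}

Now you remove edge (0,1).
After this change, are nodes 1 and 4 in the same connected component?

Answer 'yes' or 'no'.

Answer: yes

Derivation:
Initial components: {0,1,2,3,4,5}
Removing edge (0,1): not a bridge — component count unchanged at 1.
New components: {0,1,2,3,4,5}
Are 1 and 4 in the same component? yes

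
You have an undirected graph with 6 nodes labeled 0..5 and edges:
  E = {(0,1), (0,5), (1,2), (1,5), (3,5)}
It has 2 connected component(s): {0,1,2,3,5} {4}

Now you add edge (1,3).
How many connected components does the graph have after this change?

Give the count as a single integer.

Answer: 2

Derivation:
Initial component count: 2
Add (1,3): endpoints already in same component. Count unchanged: 2.
New component count: 2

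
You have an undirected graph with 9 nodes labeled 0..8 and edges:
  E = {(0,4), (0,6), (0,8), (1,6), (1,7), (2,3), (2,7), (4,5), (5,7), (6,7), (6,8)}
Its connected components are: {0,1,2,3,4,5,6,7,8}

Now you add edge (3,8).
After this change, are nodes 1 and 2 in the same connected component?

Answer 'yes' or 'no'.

Initial components: {0,1,2,3,4,5,6,7,8}
Adding edge (3,8): both already in same component {0,1,2,3,4,5,6,7,8}. No change.
New components: {0,1,2,3,4,5,6,7,8}
Are 1 and 2 in the same component? yes

Answer: yes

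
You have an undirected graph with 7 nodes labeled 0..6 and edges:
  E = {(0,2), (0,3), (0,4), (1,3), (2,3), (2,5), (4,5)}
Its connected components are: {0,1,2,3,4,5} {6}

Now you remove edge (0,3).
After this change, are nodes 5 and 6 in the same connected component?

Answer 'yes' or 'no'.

Answer: no

Derivation:
Initial components: {0,1,2,3,4,5} {6}
Removing edge (0,3): not a bridge — component count unchanged at 2.
New components: {0,1,2,3,4,5} {6}
Are 5 and 6 in the same component? no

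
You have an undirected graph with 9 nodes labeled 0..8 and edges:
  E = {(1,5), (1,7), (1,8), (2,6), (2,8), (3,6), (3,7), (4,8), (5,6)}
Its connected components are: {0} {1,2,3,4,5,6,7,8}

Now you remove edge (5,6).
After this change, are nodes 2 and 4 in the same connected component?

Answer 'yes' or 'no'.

Initial components: {0} {1,2,3,4,5,6,7,8}
Removing edge (5,6): not a bridge — component count unchanged at 2.
New components: {0} {1,2,3,4,5,6,7,8}
Are 2 and 4 in the same component? yes

Answer: yes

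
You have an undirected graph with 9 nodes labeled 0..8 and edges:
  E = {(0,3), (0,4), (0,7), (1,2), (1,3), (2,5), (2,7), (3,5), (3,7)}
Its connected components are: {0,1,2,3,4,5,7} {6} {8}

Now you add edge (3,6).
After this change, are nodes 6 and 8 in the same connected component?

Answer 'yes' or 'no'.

Initial components: {0,1,2,3,4,5,7} {6} {8}
Adding edge (3,6): merges {0,1,2,3,4,5,7} and {6}.
New components: {0,1,2,3,4,5,6,7} {8}
Are 6 and 8 in the same component? no

Answer: no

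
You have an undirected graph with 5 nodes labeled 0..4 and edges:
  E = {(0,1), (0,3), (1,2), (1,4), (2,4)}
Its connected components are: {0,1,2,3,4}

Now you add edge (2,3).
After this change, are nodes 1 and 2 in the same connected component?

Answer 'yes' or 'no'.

Initial components: {0,1,2,3,4}
Adding edge (2,3): both already in same component {0,1,2,3,4}. No change.
New components: {0,1,2,3,4}
Are 1 and 2 in the same component? yes

Answer: yes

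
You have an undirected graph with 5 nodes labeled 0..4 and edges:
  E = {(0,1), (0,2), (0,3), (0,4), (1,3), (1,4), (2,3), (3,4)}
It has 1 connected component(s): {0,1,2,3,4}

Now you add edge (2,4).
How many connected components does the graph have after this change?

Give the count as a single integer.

Initial component count: 1
Add (2,4): endpoints already in same component. Count unchanged: 1.
New component count: 1

Answer: 1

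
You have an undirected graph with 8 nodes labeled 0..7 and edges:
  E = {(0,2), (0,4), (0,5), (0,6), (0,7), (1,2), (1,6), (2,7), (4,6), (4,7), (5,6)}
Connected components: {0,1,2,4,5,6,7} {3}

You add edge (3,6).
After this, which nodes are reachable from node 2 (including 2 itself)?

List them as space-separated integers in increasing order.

Answer: 0 1 2 3 4 5 6 7

Derivation:
Before: nodes reachable from 2: {0,1,2,4,5,6,7}
Adding (3,6): merges 2's component with another. Reachability grows.
After: nodes reachable from 2: {0,1,2,3,4,5,6,7}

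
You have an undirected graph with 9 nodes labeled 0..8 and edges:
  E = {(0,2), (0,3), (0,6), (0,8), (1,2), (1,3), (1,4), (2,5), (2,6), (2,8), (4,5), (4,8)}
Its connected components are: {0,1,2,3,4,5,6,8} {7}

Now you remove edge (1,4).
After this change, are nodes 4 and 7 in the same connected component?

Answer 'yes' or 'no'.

Answer: no

Derivation:
Initial components: {0,1,2,3,4,5,6,8} {7}
Removing edge (1,4): not a bridge — component count unchanged at 2.
New components: {0,1,2,3,4,5,6,8} {7}
Are 4 and 7 in the same component? no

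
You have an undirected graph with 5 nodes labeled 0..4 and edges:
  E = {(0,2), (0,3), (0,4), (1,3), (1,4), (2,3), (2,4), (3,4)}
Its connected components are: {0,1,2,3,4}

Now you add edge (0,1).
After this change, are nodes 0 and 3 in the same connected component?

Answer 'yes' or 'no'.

Initial components: {0,1,2,3,4}
Adding edge (0,1): both already in same component {0,1,2,3,4}. No change.
New components: {0,1,2,3,4}
Are 0 and 3 in the same component? yes

Answer: yes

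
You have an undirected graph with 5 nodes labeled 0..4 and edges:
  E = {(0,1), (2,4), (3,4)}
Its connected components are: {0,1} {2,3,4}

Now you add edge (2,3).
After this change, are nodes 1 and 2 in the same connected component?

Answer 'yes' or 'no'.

Answer: no

Derivation:
Initial components: {0,1} {2,3,4}
Adding edge (2,3): both already in same component {2,3,4}. No change.
New components: {0,1} {2,3,4}
Are 1 and 2 in the same component? no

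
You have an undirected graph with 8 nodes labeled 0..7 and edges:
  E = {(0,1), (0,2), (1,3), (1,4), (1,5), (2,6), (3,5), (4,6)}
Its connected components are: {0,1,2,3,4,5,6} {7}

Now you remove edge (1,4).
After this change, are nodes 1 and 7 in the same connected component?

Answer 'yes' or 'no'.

Initial components: {0,1,2,3,4,5,6} {7}
Removing edge (1,4): not a bridge — component count unchanged at 2.
New components: {0,1,2,3,4,5,6} {7}
Are 1 and 7 in the same component? no

Answer: no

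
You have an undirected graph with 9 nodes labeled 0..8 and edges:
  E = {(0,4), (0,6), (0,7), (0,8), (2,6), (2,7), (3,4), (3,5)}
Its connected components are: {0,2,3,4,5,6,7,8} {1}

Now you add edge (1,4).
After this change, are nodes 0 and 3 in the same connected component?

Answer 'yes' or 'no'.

Answer: yes

Derivation:
Initial components: {0,2,3,4,5,6,7,8} {1}
Adding edge (1,4): merges {1} and {0,2,3,4,5,6,7,8}.
New components: {0,1,2,3,4,5,6,7,8}
Are 0 and 3 in the same component? yes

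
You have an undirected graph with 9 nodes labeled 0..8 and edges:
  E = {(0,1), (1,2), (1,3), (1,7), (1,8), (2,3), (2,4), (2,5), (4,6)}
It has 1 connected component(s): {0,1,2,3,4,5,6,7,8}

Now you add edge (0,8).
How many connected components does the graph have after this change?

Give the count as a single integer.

Initial component count: 1
Add (0,8): endpoints already in same component. Count unchanged: 1.
New component count: 1

Answer: 1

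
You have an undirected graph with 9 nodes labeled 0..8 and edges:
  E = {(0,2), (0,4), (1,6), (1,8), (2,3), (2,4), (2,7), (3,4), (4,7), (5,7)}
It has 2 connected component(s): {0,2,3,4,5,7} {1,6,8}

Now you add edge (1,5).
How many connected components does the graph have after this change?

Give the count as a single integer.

Initial component count: 2
Add (1,5): merges two components. Count decreases: 2 -> 1.
New component count: 1

Answer: 1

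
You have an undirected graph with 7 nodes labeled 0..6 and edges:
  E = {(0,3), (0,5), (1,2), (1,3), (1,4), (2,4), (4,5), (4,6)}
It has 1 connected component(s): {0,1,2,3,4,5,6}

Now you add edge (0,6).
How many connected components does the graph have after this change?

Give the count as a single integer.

Answer: 1

Derivation:
Initial component count: 1
Add (0,6): endpoints already in same component. Count unchanged: 1.
New component count: 1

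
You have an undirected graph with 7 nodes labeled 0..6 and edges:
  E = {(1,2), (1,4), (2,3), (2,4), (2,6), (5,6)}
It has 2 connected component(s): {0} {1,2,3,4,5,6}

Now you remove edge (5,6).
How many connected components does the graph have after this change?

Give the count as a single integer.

Answer: 3

Derivation:
Initial component count: 2
Remove (5,6): it was a bridge. Count increases: 2 -> 3.
  After removal, components: {0} {1,2,3,4,6} {5}
New component count: 3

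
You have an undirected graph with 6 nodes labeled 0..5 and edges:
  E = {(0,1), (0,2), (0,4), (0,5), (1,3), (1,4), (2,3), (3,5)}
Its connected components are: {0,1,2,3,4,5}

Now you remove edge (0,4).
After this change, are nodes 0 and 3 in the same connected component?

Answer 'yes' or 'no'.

Initial components: {0,1,2,3,4,5}
Removing edge (0,4): not a bridge — component count unchanged at 1.
New components: {0,1,2,3,4,5}
Are 0 and 3 in the same component? yes

Answer: yes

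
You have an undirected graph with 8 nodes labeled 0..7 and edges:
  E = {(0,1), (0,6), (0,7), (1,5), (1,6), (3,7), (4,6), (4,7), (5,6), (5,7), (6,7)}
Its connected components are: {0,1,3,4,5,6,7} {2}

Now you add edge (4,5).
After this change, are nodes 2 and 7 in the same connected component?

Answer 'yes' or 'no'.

Initial components: {0,1,3,4,5,6,7} {2}
Adding edge (4,5): both already in same component {0,1,3,4,5,6,7}. No change.
New components: {0,1,3,4,5,6,7} {2}
Are 2 and 7 in the same component? no

Answer: no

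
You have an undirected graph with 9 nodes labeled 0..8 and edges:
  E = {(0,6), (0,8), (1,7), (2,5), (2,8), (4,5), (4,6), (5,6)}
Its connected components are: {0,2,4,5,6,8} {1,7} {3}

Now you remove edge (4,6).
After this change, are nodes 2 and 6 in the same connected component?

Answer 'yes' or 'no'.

Initial components: {0,2,4,5,6,8} {1,7} {3}
Removing edge (4,6): not a bridge — component count unchanged at 3.
New components: {0,2,4,5,6,8} {1,7} {3}
Are 2 and 6 in the same component? yes

Answer: yes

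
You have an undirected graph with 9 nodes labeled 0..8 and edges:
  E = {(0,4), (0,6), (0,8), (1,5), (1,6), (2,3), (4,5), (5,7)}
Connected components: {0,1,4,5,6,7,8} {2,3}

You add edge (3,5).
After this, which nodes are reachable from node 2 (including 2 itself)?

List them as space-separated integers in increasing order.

Before: nodes reachable from 2: {2,3}
Adding (3,5): merges 2's component with another. Reachability grows.
After: nodes reachable from 2: {0,1,2,3,4,5,6,7,8}

Answer: 0 1 2 3 4 5 6 7 8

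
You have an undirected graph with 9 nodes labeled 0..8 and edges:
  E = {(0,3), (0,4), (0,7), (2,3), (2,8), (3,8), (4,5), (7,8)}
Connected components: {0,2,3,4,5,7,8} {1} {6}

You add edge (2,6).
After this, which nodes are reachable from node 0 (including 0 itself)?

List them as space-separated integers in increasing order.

Answer: 0 2 3 4 5 6 7 8

Derivation:
Before: nodes reachable from 0: {0,2,3,4,5,7,8}
Adding (2,6): merges 0's component with another. Reachability grows.
After: nodes reachable from 0: {0,2,3,4,5,6,7,8}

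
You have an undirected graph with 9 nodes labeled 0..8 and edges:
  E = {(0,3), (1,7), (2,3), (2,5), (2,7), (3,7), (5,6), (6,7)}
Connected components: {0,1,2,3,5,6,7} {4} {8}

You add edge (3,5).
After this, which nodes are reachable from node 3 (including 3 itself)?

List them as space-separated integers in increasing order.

Before: nodes reachable from 3: {0,1,2,3,5,6,7}
Adding (3,5): both endpoints already in same component. Reachability from 3 unchanged.
After: nodes reachable from 3: {0,1,2,3,5,6,7}

Answer: 0 1 2 3 5 6 7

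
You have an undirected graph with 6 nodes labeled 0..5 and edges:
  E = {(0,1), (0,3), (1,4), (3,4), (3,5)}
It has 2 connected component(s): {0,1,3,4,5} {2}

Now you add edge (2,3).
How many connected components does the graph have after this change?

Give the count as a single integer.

Answer: 1

Derivation:
Initial component count: 2
Add (2,3): merges two components. Count decreases: 2 -> 1.
New component count: 1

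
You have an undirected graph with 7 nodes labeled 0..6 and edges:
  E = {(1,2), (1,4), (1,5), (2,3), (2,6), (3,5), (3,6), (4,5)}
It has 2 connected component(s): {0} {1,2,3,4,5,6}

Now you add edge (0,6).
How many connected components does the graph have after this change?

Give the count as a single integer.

Answer: 1

Derivation:
Initial component count: 2
Add (0,6): merges two components. Count decreases: 2 -> 1.
New component count: 1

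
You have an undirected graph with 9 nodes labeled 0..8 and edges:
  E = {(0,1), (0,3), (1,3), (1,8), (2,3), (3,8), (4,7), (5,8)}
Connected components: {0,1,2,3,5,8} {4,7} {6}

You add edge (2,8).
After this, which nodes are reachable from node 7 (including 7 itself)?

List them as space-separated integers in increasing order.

Before: nodes reachable from 7: {4,7}
Adding (2,8): both endpoints already in same component. Reachability from 7 unchanged.
After: nodes reachable from 7: {4,7}

Answer: 4 7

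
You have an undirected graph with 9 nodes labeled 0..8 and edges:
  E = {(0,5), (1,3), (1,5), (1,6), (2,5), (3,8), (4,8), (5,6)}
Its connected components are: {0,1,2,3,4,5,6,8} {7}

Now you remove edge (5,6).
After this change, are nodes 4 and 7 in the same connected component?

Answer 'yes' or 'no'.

Initial components: {0,1,2,3,4,5,6,8} {7}
Removing edge (5,6): not a bridge — component count unchanged at 2.
New components: {0,1,2,3,4,5,6,8} {7}
Are 4 and 7 in the same component? no

Answer: no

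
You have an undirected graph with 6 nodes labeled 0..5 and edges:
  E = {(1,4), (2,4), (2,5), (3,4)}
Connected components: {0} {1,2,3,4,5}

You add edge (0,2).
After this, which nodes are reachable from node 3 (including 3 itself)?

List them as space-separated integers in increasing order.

Before: nodes reachable from 3: {1,2,3,4,5}
Adding (0,2): merges 3's component with another. Reachability grows.
After: nodes reachable from 3: {0,1,2,3,4,5}

Answer: 0 1 2 3 4 5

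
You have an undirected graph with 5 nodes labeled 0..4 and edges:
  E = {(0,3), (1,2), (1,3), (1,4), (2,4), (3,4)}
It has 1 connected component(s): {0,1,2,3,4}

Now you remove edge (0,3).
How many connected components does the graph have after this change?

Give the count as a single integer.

Answer: 2

Derivation:
Initial component count: 1
Remove (0,3): it was a bridge. Count increases: 1 -> 2.
  After removal, components: {0} {1,2,3,4}
New component count: 2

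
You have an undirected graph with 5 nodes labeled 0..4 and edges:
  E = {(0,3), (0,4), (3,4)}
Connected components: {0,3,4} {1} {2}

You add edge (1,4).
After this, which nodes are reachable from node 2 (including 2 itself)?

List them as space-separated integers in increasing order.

Answer: 2

Derivation:
Before: nodes reachable from 2: {2}
Adding (1,4): merges two components, but neither contains 2. Reachability from 2 unchanged.
After: nodes reachable from 2: {2}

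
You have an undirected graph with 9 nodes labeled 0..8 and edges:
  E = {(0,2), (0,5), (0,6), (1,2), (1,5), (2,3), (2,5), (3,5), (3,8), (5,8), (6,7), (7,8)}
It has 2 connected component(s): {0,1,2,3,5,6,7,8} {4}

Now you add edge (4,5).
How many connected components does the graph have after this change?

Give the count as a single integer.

Initial component count: 2
Add (4,5): merges two components. Count decreases: 2 -> 1.
New component count: 1

Answer: 1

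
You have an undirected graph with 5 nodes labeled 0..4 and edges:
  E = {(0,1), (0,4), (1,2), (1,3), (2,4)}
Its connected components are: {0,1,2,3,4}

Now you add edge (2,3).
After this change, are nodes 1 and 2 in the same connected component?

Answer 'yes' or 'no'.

Initial components: {0,1,2,3,4}
Adding edge (2,3): both already in same component {0,1,2,3,4}. No change.
New components: {0,1,2,3,4}
Are 1 and 2 in the same component? yes

Answer: yes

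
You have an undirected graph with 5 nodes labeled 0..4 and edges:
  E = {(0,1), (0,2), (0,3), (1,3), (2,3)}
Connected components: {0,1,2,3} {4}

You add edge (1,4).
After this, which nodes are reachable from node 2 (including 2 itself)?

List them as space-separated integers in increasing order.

Before: nodes reachable from 2: {0,1,2,3}
Adding (1,4): merges 2's component with another. Reachability grows.
After: nodes reachable from 2: {0,1,2,3,4}

Answer: 0 1 2 3 4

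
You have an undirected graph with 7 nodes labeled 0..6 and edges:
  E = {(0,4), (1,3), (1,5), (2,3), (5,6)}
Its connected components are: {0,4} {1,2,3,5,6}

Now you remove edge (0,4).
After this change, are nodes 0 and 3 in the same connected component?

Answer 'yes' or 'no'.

Initial components: {0,4} {1,2,3,5,6}
Removing edge (0,4): it was a bridge — component count 2 -> 3.
New components: {0} {1,2,3,5,6} {4}
Are 0 and 3 in the same component? no

Answer: no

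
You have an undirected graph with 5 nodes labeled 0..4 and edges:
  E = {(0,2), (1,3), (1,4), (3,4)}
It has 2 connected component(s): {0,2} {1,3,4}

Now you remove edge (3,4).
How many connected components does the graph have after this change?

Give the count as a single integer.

Initial component count: 2
Remove (3,4): not a bridge. Count unchanged: 2.
  After removal, components: {0,2} {1,3,4}
New component count: 2

Answer: 2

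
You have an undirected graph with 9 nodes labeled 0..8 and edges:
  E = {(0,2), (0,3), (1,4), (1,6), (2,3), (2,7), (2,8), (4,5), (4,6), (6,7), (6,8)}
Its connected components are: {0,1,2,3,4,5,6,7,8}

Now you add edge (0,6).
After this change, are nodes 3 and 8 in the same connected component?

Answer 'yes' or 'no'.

Initial components: {0,1,2,3,4,5,6,7,8}
Adding edge (0,6): both already in same component {0,1,2,3,4,5,6,7,8}. No change.
New components: {0,1,2,3,4,5,6,7,8}
Are 3 and 8 in the same component? yes

Answer: yes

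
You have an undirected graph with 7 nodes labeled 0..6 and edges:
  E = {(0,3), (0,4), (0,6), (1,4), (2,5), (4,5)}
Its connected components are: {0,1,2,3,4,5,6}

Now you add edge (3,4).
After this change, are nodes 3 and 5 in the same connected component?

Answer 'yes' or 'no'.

Initial components: {0,1,2,3,4,5,6}
Adding edge (3,4): both already in same component {0,1,2,3,4,5,6}. No change.
New components: {0,1,2,3,4,5,6}
Are 3 and 5 in the same component? yes

Answer: yes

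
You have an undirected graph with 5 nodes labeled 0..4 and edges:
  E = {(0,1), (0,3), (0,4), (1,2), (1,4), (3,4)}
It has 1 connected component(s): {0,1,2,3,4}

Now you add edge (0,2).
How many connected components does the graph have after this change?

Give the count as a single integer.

Answer: 1

Derivation:
Initial component count: 1
Add (0,2): endpoints already in same component. Count unchanged: 1.
New component count: 1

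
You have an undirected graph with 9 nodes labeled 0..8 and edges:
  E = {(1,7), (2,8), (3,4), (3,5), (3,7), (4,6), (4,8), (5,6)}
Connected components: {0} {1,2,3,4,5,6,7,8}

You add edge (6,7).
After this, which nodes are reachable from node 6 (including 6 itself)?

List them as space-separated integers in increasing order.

Answer: 1 2 3 4 5 6 7 8

Derivation:
Before: nodes reachable from 6: {1,2,3,4,5,6,7,8}
Adding (6,7): both endpoints already in same component. Reachability from 6 unchanged.
After: nodes reachable from 6: {1,2,3,4,5,6,7,8}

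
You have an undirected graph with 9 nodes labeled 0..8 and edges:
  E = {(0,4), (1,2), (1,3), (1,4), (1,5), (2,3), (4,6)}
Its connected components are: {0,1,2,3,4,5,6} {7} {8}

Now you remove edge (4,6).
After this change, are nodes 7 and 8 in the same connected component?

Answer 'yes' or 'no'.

Initial components: {0,1,2,3,4,5,6} {7} {8}
Removing edge (4,6): it was a bridge — component count 3 -> 4.
New components: {0,1,2,3,4,5} {6} {7} {8}
Are 7 and 8 in the same component? no

Answer: no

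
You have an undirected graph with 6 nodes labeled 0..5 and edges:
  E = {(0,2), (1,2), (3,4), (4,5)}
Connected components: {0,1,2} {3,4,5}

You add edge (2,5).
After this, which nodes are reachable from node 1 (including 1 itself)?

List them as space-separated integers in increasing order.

Answer: 0 1 2 3 4 5

Derivation:
Before: nodes reachable from 1: {0,1,2}
Adding (2,5): merges 1's component with another. Reachability grows.
After: nodes reachable from 1: {0,1,2,3,4,5}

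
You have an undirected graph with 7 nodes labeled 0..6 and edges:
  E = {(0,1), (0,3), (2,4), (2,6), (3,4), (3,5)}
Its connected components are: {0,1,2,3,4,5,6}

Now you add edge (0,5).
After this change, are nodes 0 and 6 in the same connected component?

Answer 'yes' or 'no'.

Initial components: {0,1,2,3,4,5,6}
Adding edge (0,5): both already in same component {0,1,2,3,4,5,6}. No change.
New components: {0,1,2,3,4,5,6}
Are 0 and 6 in the same component? yes

Answer: yes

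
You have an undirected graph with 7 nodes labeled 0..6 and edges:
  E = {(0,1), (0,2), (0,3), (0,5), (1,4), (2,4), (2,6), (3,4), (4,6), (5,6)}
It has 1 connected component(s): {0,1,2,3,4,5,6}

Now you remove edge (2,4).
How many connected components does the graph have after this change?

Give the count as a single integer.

Answer: 1

Derivation:
Initial component count: 1
Remove (2,4): not a bridge. Count unchanged: 1.
  After removal, components: {0,1,2,3,4,5,6}
New component count: 1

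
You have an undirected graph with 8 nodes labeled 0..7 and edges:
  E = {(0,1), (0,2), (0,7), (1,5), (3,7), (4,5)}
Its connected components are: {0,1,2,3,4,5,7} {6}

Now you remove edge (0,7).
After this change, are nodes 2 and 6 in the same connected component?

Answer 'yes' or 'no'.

Answer: no

Derivation:
Initial components: {0,1,2,3,4,5,7} {6}
Removing edge (0,7): it was a bridge — component count 2 -> 3.
New components: {0,1,2,4,5} {3,7} {6}
Are 2 and 6 in the same component? no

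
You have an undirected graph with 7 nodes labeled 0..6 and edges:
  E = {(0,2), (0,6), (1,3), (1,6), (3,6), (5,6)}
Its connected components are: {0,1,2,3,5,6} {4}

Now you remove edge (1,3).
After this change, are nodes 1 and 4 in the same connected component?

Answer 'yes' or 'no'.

Initial components: {0,1,2,3,5,6} {4}
Removing edge (1,3): not a bridge — component count unchanged at 2.
New components: {0,1,2,3,5,6} {4}
Are 1 and 4 in the same component? no

Answer: no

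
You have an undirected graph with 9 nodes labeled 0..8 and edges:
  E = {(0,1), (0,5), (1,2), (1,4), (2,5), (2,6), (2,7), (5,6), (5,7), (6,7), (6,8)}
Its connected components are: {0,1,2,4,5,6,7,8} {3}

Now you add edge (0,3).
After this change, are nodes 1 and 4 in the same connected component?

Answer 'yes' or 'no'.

Answer: yes

Derivation:
Initial components: {0,1,2,4,5,6,7,8} {3}
Adding edge (0,3): merges {0,1,2,4,5,6,7,8} and {3}.
New components: {0,1,2,3,4,5,6,7,8}
Are 1 and 4 in the same component? yes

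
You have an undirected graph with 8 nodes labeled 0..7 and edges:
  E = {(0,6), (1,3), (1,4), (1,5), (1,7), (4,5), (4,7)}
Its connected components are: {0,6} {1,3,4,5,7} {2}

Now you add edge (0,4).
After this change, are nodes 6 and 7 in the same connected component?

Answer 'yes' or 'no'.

Answer: yes

Derivation:
Initial components: {0,6} {1,3,4,5,7} {2}
Adding edge (0,4): merges {0,6} and {1,3,4,5,7}.
New components: {0,1,3,4,5,6,7} {2}
Are 6 and 7 in the same component? yes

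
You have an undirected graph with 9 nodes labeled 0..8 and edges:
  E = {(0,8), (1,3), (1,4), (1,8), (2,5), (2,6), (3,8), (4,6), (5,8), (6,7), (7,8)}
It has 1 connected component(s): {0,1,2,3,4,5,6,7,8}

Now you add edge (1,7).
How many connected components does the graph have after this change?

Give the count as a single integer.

Answer: 1

Derivation:
Initial component count: 1
Add (1,7): endpoints already in same component. Count unchanged: 1.
New component count: 1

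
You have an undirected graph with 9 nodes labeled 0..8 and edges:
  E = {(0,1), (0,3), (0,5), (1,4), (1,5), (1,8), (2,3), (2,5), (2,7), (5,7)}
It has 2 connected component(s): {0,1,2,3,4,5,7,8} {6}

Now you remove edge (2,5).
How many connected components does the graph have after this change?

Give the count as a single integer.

Initial component count: 2
Remove (2,5): not a bridge. Count unchanged: 2.
  After removal, components: {0,1,2,3,4,5,7,8} {6}
New component count: 2

Answer: 2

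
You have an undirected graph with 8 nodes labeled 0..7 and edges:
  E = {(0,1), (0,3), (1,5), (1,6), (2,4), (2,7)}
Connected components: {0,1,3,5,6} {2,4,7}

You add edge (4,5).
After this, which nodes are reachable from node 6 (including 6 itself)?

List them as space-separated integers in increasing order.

Before: nodes reachable from 6: {0,1,3,5,6}
Adding (4,5): merges 6's component with another. Reachability grows.
After: nodes reachable from 6: {0,1,2,3,4,5,6,7}

Answer: 0 1 2 3 4 5 6 7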